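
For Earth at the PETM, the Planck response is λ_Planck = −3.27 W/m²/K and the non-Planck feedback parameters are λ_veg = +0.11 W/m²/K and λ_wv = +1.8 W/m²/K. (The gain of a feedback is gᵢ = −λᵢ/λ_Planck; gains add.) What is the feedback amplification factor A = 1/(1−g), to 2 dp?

Convert to gains: g_veg = 0.11/3.27 = 0.03364; g_wv = 1.8/3.27 = 0.5505.
Total gain g = 0.58414.
A = 1/(1 − 0.58414) = 2.40.

2.40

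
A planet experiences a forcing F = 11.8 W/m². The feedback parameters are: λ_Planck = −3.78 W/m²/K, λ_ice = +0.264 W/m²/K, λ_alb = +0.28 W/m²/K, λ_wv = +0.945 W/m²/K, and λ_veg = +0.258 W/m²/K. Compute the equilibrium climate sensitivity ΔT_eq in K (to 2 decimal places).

5.80 K

Net feedback parameter λ = (−3.78) + (+0.264) + (+0.28) + (+0.945) + (+0.258) = -2.033 W/m²/K.
ΔT = −F/λ = −11.8/(-2.033) = 5.80 K.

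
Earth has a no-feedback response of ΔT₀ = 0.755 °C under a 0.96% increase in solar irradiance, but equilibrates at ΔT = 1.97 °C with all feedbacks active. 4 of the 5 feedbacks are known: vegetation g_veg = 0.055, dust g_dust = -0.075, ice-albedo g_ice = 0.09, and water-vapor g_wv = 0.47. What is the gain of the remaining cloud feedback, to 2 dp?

Amplification A = ΔT/ΔT₀ = 1.97/0.755 = 2.609.
Total gain g = 1 − 1/A = 1 − 1/2.609 = 0.6167.
Known gains sum to 0.055 − 0.075 + 0.09 + 0.47 = 0.54.
g_cld = 0.6167 − 0.54 = 0.08.

0.08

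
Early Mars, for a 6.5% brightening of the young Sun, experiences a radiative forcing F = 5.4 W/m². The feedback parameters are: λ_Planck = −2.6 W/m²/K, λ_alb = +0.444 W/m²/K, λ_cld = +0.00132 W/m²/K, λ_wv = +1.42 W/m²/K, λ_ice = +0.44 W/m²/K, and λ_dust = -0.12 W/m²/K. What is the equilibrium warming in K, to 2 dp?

13.02 K

Net feedback parameter λ = (−2.6) + (+0.444) + (+0.00132) + (+1.42) + (+0.44) + (-0.12) = -0.41468 W/m²/K.
ΔT = −F/λ = −5.4/(-0.41468) = 13.02 K.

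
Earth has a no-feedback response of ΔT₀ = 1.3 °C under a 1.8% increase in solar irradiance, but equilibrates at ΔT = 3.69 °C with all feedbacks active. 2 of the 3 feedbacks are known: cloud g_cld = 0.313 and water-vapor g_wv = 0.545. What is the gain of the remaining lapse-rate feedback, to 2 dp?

-0.21

Amplification A = ΔT/ΔT₀ = 3.69/1.3 = 2.838.
Total gain g = 1 − 1/A = 1 − 1/2.838 = 0.6476.
Known gains sum to 0.313 + 0.545 = 0.858.
g_lr = 0.6476 − 0.858 = -0.21.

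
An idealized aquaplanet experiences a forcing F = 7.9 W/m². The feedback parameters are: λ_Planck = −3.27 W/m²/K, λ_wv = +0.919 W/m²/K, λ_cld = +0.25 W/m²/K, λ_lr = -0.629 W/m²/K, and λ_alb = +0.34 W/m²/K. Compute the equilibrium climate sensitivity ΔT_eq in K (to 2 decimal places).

Net feedback parameter λ = (−3.27) + (+0.919) + (+0.25) + (-0.629) + (+0.34) = -2.39 W/m²/K.
ΔT = −F/λ = −7.9/(-2.39) = 3.31 K.

3.31 K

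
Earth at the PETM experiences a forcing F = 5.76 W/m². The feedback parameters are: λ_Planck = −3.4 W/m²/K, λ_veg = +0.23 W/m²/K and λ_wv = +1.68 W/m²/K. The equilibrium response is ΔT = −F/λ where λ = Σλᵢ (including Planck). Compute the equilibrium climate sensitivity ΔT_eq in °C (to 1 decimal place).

Net feedback parameter λ = (−3.4) + (+0.23) + (+1.68) = -1.49 W/m²/K.
ΔT = −F/λ = −5.76/(-1.49) = 3.9 °C.

3.9 °C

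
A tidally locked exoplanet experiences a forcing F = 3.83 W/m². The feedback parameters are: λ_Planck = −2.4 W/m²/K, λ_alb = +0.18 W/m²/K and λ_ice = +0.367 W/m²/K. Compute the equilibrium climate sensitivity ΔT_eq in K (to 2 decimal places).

Net feedback parameter λ = (−2.4) + (+0.18) + (+0.367) = -1.853 W/m²/K.
ΔT = −F/λ = −3.83/(-1.853) = 2.07 K.

2.07 K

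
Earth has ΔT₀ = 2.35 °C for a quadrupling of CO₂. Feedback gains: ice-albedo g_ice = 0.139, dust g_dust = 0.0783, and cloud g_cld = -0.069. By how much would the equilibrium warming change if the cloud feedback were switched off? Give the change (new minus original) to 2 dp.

Original: g = 0.1483, ΔT = 2.35/(1−0.1483) = 2.7592 °C.
Without cloud: g' = 0.2173, ΔT' = 2.35/(1−0.2173) = 3.0024 °C.
Change = 3.0024 − 2.7592 = 0.24 °C.

0.24 °C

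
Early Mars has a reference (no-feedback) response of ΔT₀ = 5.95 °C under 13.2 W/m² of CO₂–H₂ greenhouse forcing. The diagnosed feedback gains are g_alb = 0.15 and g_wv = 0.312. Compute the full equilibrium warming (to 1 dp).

Total gain g = 0.15 + 0.312 = 0.462.
Amplification A = 1/(1 − 0.462) = 1.859.
ΔT = 5.95 × 1.859 = 11.1 °C.

11.1 °C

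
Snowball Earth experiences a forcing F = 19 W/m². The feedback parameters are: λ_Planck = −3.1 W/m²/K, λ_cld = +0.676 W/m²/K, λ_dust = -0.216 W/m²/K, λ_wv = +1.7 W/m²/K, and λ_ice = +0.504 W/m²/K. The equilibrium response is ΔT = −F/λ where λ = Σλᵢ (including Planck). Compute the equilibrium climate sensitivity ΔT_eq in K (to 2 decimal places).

Net feedback parameter λ = (−3.1) + (+0.676) + (-0.216) + (+1.7) + (+0.504) = -0.436 W/m²/K.
ΔT = −F/λ = −19/(-0.436) = 43.58 K.

43.58 K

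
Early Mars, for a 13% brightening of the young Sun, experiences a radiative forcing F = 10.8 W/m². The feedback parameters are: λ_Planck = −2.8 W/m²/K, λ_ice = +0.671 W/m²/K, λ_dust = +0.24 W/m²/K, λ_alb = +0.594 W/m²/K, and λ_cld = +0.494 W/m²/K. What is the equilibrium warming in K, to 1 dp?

Net feedback parameter λ = (−2.8) + (+0.671) + (+0.24) + (+0.594) + (+0.494) = -0.801 W/m²/K.
ΔT = −F/λ = −10.8/(-0.801) = 13.5 K.

13.5 K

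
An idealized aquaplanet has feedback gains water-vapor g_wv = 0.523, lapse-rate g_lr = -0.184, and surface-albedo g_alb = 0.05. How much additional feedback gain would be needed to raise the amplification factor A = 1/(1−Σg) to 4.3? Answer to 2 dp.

Current total gain = 0.389.
Target gain for A = 4.3: g* = 1 − 1/4.3 = 0.7674.
Additional gain needed = 0.7674 − 0.389 = 0.38.

0.38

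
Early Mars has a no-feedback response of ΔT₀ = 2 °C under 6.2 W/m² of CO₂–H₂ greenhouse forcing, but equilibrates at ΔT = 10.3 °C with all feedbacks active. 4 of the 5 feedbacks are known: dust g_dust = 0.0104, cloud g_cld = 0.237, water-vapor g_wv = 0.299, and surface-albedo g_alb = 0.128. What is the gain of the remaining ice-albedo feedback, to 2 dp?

Amplification A = ΔT/ΔT₀ = 10.3/2 = 5.15.
Total gain g = 1 − 1/A = 1 − 1/5.15 = 0.8058.
Known gains sum to 0.0104 + 0.237 + 0.299 + 0.128 = 0.6744.
g_ice = 0.8058 − 0.6744 = 0.13.

0.13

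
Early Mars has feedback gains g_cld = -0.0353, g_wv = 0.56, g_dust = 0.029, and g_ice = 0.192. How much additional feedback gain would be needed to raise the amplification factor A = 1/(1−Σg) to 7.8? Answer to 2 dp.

Current total gain = 0.7457.
Target gain for A = 7.8: g* = 1 − 1/7.8 = 0.8718.
Additional gain needed = 0.8718 − 0.7457 = 0.13.

0.13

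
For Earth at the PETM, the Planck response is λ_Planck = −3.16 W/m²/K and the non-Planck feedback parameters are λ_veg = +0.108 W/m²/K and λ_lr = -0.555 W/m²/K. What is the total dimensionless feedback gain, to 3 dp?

Convert to gains: g_veg = 0.108/3.16 = 0.03418; g_lr = -0.555/3.16 = -0.1756.
Total gain g = -0.14142.

-0.141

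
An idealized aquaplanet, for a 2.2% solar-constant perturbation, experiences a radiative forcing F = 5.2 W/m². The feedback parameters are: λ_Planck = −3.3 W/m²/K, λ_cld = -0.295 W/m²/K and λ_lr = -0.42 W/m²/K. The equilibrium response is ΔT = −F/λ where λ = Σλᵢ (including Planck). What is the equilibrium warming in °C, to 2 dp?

1.30 °C

Net feedback parameter λ = (−3.3) + (-0.295) + (-0.42) = -4.015 W/m²/K.
ΔT = −F/λ = −5.2/(-4.015) = 1.30 °C.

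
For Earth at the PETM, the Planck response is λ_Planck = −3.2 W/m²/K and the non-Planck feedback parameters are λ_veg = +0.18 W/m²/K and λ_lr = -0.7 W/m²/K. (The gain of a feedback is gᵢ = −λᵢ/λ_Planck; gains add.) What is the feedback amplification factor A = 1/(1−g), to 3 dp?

0.860

Convert to gains: g_veg = 0.18/3.2 = 0.05625; g_lr = -0.7/3.2 = -0.2187.
Total gain g = -0.16245.
A = 1/(1 + 0.16245) = 0.860.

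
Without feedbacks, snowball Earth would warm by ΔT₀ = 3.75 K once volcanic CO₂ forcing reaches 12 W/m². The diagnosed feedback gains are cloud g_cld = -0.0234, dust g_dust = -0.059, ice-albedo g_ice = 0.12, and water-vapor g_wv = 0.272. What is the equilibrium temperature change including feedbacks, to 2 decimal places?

Total gain g = -0.0234 − 0.059 + 0.12 + 0.272 = 0.3096.
Amplification A = 1/(1 − 0.3096) = 1.448.
ΔT = 3.75 × 1.448 = 5.43 K.

5.43 K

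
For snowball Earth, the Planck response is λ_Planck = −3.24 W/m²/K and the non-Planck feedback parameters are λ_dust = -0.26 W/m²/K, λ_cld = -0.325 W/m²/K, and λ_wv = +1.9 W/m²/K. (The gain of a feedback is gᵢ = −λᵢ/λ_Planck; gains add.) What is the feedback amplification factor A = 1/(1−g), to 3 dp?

1.683

Convert to gains: g_dust = -0.26/3.24 = -0.08025; g_cld = -0.325/3.24 = -0.1003; g_wv = 1.9/3.24 = 0.5864.
Total gain g = 0.40585.
A = 1/(1 − 0.40585) = 1.683.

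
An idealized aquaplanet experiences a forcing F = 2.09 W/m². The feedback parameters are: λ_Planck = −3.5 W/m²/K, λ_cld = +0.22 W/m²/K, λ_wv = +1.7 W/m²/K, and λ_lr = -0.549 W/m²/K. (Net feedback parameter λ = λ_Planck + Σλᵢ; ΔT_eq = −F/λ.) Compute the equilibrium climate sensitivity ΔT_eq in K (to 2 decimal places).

0.98 K

Net feedback parameter λ = (−3.5) + (+0.22) + (+1.7) + (-0.549) = -2.129 W/m²/K.
ΔT = −F/λ = −2.09/(-2.129) = 0.98 K.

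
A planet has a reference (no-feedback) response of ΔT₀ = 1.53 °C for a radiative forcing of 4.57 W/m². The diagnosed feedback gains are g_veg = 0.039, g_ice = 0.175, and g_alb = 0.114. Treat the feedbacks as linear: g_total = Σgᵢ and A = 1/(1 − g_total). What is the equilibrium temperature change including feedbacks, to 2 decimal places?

Total gain g = 0.039 + 0.175 + 0.114 = 0.328.
Amplification A = 1/(1 − 0.328) = 1.488.
ΔT = 1.53 × 1.488 = 2.28 °C.

2.28 °C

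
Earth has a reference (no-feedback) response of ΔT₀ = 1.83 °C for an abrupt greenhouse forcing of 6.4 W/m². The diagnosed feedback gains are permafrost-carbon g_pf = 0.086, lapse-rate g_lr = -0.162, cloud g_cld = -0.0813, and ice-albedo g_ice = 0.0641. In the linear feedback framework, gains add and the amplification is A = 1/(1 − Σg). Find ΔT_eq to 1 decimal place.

1.7 °C

Total gain g = 0.086 − 0.162 − 0.0813 + 0.0641 = -0.0932.
Amplification A = 1/(1 + 0.0932) = 0.9147.
ΔT = 1.83 × 0.9147 = 1.7 °C.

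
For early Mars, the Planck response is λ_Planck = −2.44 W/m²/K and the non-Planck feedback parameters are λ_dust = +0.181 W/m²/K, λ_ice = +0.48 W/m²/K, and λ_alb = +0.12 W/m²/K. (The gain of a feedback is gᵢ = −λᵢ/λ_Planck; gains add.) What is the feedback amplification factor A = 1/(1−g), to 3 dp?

1.471

Convert to gains: g_dust = 0.181/2.44 = 0.07418; g_ice = 0.48/2.44 = 0.1967; g_alb = 0.12/2.44 = 0.04918.
Total gain g = 0.32006.
A = 1/(1 − 0.32006) = 1.471.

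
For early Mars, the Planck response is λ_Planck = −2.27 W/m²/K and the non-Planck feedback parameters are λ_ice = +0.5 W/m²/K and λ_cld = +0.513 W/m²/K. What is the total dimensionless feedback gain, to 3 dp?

Convert to gains: g_ice = 0.5/2.27 = 0.2203; g_cld = 0.513/2.27 = 0.226.
Total gain g = 0.4463.

0.446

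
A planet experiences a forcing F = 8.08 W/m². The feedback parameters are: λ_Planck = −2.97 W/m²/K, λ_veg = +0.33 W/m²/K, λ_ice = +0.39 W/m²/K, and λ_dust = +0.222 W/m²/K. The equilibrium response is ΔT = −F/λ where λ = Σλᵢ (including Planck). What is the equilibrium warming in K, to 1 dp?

Net feedback parameter λ = (−2.97) + (+0.33) + (+0.39) + (+0.222) = -2.028 W/m²/K.
ΔT = −F/λ = −8.08/(-2.028) = 4.0 K.

4.0 K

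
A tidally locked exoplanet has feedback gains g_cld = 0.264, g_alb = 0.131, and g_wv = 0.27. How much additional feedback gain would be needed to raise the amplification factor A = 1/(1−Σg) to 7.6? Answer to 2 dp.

Current total gain = 0.665.
Target gain for A = 7.6: g* = 1 − 1/7.6 = 0.8684.
Additional gain needed = 0.8684 − 0.665 = 0.20.

0.20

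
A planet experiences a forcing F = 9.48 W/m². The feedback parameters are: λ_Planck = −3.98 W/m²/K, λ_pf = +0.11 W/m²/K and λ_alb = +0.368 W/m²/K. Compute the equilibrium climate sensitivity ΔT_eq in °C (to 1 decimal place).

Net feedback parameter λ = (−3.98) + (+0.11) + (+0.368) = -3.502 W/m²/K.
ΔT = −F/λ = −9.48/(-3.502) = 2.7 °C.

2.7 °C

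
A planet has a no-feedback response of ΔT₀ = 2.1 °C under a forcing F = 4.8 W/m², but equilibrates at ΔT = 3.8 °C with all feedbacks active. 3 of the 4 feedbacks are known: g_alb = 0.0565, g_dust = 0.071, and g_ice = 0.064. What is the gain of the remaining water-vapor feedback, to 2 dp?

Amplification A = ΔT/ΔT₀ = 3.8/2.1 = 1.81.
Total gain g = 1 − 1/A = 1 − 1/1.81 = 0.4475.
Known gains sum to 0.0565 + 0.071 + 0.064 = 0.1915.
g_wv = 0.4475 − 0.1915 = 0.26.

0.26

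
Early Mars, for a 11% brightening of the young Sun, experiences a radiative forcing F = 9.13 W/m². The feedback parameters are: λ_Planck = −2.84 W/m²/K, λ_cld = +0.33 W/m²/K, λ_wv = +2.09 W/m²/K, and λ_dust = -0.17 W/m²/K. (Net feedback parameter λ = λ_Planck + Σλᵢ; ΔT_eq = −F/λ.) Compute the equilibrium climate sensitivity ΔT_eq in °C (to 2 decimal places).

15.47 °C

Net feedback parameter λ = (−2.84) + (+0.33) + (+2.09) + (-0.17) = -0.59 W/m²/K.
ΔT = −F/λ = −9.13/(-0.59) = 15.47 °C.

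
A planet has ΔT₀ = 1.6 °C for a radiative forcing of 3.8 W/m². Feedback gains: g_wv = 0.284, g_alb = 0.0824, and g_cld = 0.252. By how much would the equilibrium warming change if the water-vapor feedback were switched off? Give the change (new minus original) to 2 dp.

-1.79 °C

Original: g = 0.6184, ΔT = 1.6/(1−0.6184) = 4.1929 °C.
Without water-vapor: g' = 0.3344, ΔT' = 1.6/(1−0.3344) = 2.4038 °C.
Change = 2.4038 − 4.1929 = -1.79 °C.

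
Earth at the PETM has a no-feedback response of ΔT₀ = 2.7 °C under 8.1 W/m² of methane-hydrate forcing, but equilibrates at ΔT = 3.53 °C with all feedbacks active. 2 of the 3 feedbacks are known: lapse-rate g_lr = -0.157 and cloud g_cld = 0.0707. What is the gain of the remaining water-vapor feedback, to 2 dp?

0.32

Amplification A = ΔT/ΔT₀ = 3.53/2.7 = 1.307.
Total gain g = 1 − 1/A = 1 − 1/1.307 = 0.2349.
Known gains sum to -0.157 + 0.0707 = -0.0863.
g_wv = 0.2349 + 0.0863 = 0.32.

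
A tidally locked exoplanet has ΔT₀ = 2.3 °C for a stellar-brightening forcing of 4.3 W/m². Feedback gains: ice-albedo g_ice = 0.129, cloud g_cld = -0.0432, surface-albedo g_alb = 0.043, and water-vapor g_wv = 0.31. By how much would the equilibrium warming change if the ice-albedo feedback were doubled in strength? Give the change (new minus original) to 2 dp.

1.22 °C

Original: g = 0.4388, ΔT = 2.3/(1−0.4388) = 4.0984 °C.
With doubled ice-albedo: g' = 0.5678, ΔT' = 2.3/(1−0.5678) = 5.3216 °C.
Change = 5.3216 − 4.0984 = 1.22 °C.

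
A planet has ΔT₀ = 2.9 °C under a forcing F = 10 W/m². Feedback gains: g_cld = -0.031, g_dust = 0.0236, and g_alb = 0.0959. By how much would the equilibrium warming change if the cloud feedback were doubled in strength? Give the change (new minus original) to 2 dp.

-0.10 °C

Original: g = 0.0885, ΔT = 2.9/(1−0.0885) = 3.1816 °C.
With doubled cloud: g' = 0.0575, ΔT' = 2.9/(1−0.0575) = 3.0769 °C.
Change = 3.0769 − 3.1816 = -0.10 °C.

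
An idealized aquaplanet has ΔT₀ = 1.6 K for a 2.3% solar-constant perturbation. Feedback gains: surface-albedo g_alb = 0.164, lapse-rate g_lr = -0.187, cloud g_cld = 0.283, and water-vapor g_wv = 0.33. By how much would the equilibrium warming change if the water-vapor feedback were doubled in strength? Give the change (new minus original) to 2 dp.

16.10 K

Original: g = 0.59, ΔT = 1.6/(1−0.59) = 3.9024 K.
With doubled water-vapor: g' = 0.92, ΔT' = 1.6/(1−0.92) = 20.0000 K.
Change = 20.0000 − 3.9024 = 16.10 K.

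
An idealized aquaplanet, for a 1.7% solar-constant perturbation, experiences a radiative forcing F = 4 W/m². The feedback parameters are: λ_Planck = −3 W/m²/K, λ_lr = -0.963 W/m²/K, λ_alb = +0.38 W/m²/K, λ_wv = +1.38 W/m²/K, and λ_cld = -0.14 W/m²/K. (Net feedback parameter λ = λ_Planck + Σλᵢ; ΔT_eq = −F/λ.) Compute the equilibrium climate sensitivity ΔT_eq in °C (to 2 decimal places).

Net feedback parameter λ = (−3) + (-0.963) + (+0.38) + (+1.38) + (-0.14) = -2.343 W/m²/K.
ΔT = −F/λ = −4/(-2.343) = 1.71 °C.

1.71 °C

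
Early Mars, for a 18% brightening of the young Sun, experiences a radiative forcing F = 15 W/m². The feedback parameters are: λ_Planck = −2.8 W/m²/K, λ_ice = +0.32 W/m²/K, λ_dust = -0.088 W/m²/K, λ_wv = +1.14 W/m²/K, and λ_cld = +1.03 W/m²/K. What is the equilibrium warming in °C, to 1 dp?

37.7 °C

Net feedback parameter λ = (−2.8) + (+0.32) + (-0.088) + (+1.14) + (+1.03) = -0.398 W/m²/K.
ΔT = −F/λ = −15/(-0.398) = 37.7 °C.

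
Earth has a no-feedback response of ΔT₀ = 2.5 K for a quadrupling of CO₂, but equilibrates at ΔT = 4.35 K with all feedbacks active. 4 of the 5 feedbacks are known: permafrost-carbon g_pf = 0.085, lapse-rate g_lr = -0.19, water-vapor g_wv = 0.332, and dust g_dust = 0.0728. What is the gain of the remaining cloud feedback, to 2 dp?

0.13

Amplification A = ΔT/ΔT₀ = 4.35/2.5 = 1.74.
Total gain g = 1 − 1/A = 1 − 1/1.74 = 0.4253.
Known gains sum to 0.085 − 0.19 + 0.332 + 0.0728 = 0.2998.
g_cld = 0.4253 − 0.2998 = 0.13.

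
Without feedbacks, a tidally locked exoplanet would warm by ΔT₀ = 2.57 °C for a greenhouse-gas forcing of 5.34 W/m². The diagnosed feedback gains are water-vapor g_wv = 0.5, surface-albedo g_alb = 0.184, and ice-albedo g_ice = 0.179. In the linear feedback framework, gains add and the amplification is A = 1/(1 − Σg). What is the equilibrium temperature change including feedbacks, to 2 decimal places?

Total gain g = 0.5 + 0.184 + 0.179 = 0.863.
Amplification A = 1/(1 − 0.863) = 7.299.
ΔT = 2.57 × 7.299 = 18.76 °C.

18.76 °C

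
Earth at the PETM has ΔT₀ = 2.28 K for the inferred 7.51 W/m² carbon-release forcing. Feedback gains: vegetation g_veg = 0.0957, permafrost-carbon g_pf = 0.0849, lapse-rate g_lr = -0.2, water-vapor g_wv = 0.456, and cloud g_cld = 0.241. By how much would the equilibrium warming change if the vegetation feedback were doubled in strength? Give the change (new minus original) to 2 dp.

2.99 K

Original: g = 0.6776, ΔT = 2.28/(1−0.6776) = 7.0720 K.
With doubled vegetation: g' = 0.7733, ΔT' = 2.28/(1−0.7733) = 10.0573 K.
Change = 10.0573 − 7.0720 = 2.99 K.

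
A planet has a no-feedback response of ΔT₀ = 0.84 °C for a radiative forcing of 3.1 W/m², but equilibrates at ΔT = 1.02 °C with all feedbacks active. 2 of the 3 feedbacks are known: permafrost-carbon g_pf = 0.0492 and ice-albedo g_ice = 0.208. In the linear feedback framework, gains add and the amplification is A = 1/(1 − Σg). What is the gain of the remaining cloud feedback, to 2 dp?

Amplification A = ΔT/ΔT₀ = 1.02/0.84 = 1.214.
Total gain g = 1 − 1/A = 1 − 1/1.214 = 0.1763.
Known gains sum to 0.0492 + 0.208 = 0.2572.
g_cld = 0.1763 − 0.2572 = -0.08.

-0.08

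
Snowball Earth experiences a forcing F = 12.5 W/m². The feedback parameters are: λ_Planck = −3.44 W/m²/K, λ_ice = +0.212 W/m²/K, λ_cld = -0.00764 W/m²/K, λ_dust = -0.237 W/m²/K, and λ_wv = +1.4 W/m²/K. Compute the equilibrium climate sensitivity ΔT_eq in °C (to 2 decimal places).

Net feedback parameter λ = (−3.44) + (+0.212) + (-0.00764) + (-0.237) + (+1.4) = -2.07264 W/m²/K.
ΔT = −F/λ = −12.5/(-2.07264) = 6.03 °C.

6.03 °C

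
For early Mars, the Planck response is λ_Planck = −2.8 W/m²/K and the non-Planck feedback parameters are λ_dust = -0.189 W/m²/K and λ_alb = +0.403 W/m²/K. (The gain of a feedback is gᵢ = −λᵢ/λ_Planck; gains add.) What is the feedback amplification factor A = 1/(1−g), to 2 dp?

Convert to gains: g_dust = -0.189/2.8 = -0.0675; g_alb = 0.403/2.8 = 0.1439.
Total gain g = 0.0764.
A = 1/(1 − 0.0764) = 1.08.

1.08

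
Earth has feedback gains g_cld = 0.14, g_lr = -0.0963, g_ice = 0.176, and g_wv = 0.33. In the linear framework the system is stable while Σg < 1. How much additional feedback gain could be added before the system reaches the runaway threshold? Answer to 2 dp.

Current total gain = 0.14 − 0.0963 + 0.176 + 0.33 = 0.5497.
Margin to runaway = 1 − 0.5497 = 0.45.

0.45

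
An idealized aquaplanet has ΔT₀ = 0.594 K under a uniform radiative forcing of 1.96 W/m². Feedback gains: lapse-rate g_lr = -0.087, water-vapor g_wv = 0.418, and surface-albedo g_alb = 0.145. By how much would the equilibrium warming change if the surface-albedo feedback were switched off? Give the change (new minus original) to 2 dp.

Original: g = 0.476, ΔT = 0.594/(1−0.476) = 1.1336 K.
Without surface-albedo: g' = 0.331, ΔT' = 0.594/(1−0.331) = 0.8879 K.
Change = 0.8879 − 1.1336 = -0.25 K.

-0.25 K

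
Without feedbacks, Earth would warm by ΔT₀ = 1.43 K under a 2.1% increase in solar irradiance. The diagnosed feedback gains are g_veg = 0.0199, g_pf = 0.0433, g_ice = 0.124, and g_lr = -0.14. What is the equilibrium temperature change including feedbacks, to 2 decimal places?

1.50 K

Total gain g = 0.0199 + 0.0433 + 0.124 − 0.14 = 0.0472.
Amplification A = 1/(1 − 0.0472) = 1.05.
ΔT = 1.43 × 1.05 = 1.50 K.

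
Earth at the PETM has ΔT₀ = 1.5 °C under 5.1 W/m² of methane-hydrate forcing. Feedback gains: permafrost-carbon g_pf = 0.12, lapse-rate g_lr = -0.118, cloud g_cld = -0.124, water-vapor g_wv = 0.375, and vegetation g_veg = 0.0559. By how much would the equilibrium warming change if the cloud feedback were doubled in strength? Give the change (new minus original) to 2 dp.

-0.33 °C

Original: g = 0.3089, ΔT = 1.5/(1−0.3089) = 2.1705 °C.
With doubled cloud: g' = 0.1849, ΔT' = 1.5/(1−0.1849) = 1.8403 °C.
Change = 1.8403 − 2.1705 = -0.33 °C.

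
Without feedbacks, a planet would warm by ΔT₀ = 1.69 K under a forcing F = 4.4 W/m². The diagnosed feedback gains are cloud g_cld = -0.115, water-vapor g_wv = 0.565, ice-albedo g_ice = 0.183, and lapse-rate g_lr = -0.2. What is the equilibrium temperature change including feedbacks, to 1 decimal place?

Total gain g = -0.115 + 0.565 + 0.183 − 0.2 = 0.433.
Amplification A = 1/(1 − 0.433) = 1.764.
ΔT = 1.69 × 1.764 = 3.0 K.

3.0 K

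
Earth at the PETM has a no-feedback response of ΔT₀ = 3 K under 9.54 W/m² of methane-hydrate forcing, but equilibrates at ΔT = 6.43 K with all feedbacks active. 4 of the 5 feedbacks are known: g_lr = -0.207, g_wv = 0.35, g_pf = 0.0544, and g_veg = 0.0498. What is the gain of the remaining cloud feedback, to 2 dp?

0.29

Amplification A = ΔT/ΔT₀ = 6.43/3 = 2.143.
Total gain g = 1 − 1/A = 1 − 1/2.143 = 0.5334.
Known gains sum to -0.207 + 0.35 + 0.0544 + 0.0498 = 0.2472.
g_cld = 0.5334 − 0.2472 = 0.29.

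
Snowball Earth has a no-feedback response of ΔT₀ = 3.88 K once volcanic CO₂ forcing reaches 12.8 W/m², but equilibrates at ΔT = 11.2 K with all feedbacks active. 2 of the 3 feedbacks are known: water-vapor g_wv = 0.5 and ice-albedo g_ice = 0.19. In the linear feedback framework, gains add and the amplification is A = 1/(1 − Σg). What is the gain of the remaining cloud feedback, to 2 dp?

-0.04

Amplification A = ΔT/ΔT₀ = 11.2/3.88 = 2.887.
Total gain g = 1 − 1/A = 1 − 1/2.887 = 0.6536.
Known gains sum to 0.5 + 0.19 = 0.69.
g_cld = 0.6536 − 0.69 = -0.04.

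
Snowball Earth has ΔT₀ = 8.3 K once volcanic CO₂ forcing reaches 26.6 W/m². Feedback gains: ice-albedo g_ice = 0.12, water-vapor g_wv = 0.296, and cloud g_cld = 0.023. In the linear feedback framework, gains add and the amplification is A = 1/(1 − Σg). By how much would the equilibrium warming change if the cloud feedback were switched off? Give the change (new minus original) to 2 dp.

Original: g = 0.439, ΔT = 8.3/(1−0.439) = 14.7950 K.
Without cloud: g' = 0.416, ΔT' = 8.3/(1−0.416) = 14.2123 K.
Change = 14.2123 − 14.7950 = -0.58 K.

-0.58 K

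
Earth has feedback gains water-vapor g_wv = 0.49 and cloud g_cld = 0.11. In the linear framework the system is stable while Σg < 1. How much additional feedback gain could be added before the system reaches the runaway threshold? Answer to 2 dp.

0.40

Current total gain = 0.49 + 0.11 = 0.6.
Margin to runaway = 1 − 0.6 = 0.40.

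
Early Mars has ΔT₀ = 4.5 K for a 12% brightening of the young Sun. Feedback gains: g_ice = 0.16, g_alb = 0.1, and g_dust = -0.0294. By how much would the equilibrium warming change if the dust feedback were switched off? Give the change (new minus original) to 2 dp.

Original: g = 0.2306, ΔT = 4.5/(1−0.2306) = 5.8487 K.
Without dust: g' = 0.26, ΔT' = 4.5/(1−0.26) = 6.0811 K.
Change = 6.0811 − 5.8487 = 0.23 K.

0.23 K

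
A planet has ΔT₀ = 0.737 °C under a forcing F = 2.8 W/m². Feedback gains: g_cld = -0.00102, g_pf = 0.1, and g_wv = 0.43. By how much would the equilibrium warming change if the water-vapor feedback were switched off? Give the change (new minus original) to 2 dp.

Original: g = 0.52898, ΔT = 0.737/(1−0.52898) = 1.5647 °C.
Without water-vapor: g' = 0.09898, ΔT' = 0.737/(1−0.09898) = 0.8180 °C.
Change = 0.8180 − 1.5647 = -0.75 °C.

-0.75 °C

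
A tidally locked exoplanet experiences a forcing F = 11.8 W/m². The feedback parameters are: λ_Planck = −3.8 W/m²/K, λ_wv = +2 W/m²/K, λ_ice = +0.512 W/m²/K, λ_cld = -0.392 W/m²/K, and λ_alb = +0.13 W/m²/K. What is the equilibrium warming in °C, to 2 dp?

Net feedback parameter λ = (−3.8) + (+2) + (+0.512) + (-0.392) + (+0.13) = -1.55 W/m²/K.
ΔT = −F/λ = −11.8/(-1.55) = 7.61 °C.

7.61 °C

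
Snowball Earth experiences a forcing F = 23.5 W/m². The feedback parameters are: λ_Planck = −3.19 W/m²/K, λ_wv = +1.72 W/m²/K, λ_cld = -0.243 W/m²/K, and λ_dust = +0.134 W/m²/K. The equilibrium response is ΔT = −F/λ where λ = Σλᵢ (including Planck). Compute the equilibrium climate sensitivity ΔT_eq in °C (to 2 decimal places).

14.88 °C

Net feedback parameter λ = (−3.19) + (+1.72) + (-0.243) + (+0.134) = -1.579 W/m²/K.
ΔT = −F/λ = −23.5/(-1.579) = 14.88 °C.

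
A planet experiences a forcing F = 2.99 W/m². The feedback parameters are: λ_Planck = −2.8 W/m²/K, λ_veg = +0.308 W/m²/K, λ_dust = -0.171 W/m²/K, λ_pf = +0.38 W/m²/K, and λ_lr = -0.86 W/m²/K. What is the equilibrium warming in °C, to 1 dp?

Net feedback parameter λ = (−2.8) + (+0.308) + (-0.171) + (+0.38) + (-0.86) = -3.143 W/m²/K.
ΔT = −F/λ = −2.99/(-3.143) = 1.0 °C.

1.0 °C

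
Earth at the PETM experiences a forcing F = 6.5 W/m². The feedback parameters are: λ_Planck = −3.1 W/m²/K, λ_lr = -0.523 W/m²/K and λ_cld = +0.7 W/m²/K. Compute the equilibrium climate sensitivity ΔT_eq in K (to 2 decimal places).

2.22 K

Net feedback parameter λ = (−3.1) + (-0.523) + (+0.7) = -2.923 W/m²/K.
ΔT = −F/λ = −6.5/(-2.923) = 2.22 K.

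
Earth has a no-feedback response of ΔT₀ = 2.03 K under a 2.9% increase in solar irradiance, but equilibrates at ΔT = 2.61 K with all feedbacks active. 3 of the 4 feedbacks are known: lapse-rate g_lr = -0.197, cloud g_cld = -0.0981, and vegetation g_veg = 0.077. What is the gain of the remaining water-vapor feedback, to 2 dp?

Amplification A = ΔT/ΔT₀ = 2.61/2.03 = 1.286.
Total gain g = 1 − 1/A = 1 − 1/1.286 = 0.2224.
Known gains sum to -0.197 − 0.0981 + 0.077 = -0.2181.
g_wv = 0.2224 + 0.2181 = 0.44.

0.44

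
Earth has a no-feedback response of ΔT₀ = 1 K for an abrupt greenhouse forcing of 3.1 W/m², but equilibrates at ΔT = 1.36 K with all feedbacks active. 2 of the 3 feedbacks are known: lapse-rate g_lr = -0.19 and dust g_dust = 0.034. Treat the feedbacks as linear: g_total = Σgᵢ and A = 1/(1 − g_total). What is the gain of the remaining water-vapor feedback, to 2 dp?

Amplification A = ΔT/ΔT₀ = 1.36/1 = 1.36.
Total gain g = 1 − 1/A = 1 − 1/1.36 = 0.2647.
Known gains sum to -0.19 + 0.034 = -0.156.
g_wv = 0.2647 + 0.156 = 0.42.

0.42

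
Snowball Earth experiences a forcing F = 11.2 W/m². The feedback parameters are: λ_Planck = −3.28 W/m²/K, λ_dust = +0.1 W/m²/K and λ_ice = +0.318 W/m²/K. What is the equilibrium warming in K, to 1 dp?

3.9 K

Net feedback parameter λ = (−3.28) + (+0.1) + (+0.318) = -2.862 W/m²/K.
ΔT = −F/λ = −11.2/(-2.862) = 3.9 K.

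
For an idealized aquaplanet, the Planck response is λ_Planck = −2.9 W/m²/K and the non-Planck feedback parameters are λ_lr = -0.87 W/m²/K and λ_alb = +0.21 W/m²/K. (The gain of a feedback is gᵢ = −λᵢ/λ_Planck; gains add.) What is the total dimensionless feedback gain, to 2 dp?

-0.23

Convert to gains: g_lr = -0.87/2.9 = -0.3; g_alb = 0.21/2.9 = 0.07241.
Total gain g = -0.22759.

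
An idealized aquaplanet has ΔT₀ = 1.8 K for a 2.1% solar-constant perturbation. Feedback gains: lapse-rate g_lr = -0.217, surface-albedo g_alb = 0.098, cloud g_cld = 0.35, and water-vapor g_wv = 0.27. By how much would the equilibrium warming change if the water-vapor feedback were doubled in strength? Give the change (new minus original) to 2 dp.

Original: g = 0.501, ΔT = 1.8/(1−0.501) = 3.6072 K.
With doubled water-vapor: g' = 0.771, ΔT' = 1.8/(1−0.771) = 7.8603 K.
Change = 7.8603 − 3.6072 = 4.25 K.

4.25 K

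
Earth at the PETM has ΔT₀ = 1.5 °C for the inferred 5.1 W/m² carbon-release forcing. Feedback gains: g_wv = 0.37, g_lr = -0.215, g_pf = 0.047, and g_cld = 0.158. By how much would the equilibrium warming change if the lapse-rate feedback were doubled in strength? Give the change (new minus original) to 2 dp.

-0.59 °C

Original: g = 0.36, ΔT = 1.5/(1−0.36) = 2.3438 °C.
With doubled lapse-rate: g' = 0.145, ΔT' = 1.5/(1−0.145) = 1.7544 °C.
Change = 1.7544 − 2.3438 = -0.59 °C.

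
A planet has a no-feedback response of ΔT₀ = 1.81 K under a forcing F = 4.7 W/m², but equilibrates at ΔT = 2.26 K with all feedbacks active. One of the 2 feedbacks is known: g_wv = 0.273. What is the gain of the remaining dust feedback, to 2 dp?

-0.07

Amplification A = ΔT/ΔT₀ = 2.26/1.81 = 1.249.
Total gain g = 1 − 1/A = 1 − 1/1.249 = 0.1994.
The known gain is 0.273.
g_dust = 0.1994 − 0.273 = -0.07.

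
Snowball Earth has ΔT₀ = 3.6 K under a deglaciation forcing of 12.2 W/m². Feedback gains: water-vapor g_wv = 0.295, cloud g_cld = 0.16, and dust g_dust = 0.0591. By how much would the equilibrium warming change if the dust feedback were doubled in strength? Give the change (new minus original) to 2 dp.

Original: g = 0.5141, ΔT = 3.6/(1−0.5141) = 7.4089 K.
With doubled dust: g' = 0.5732, ΔT' = 3.6/(1−0.5732) = 8.4349 K.
Change = 8.4349 − 7.4089 = 1.03 K.

1.03 K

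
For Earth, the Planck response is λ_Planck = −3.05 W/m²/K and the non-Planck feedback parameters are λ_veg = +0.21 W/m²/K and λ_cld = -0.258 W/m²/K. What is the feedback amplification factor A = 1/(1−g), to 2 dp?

Convert to gains: g_veg = 0.21/3.05 = 0.06885; g_cld = -0.258/3.05 = -0.08459.
Total gain g = -0.01574.
A = 1/(1 + 0.01574) = 0.98.

0.98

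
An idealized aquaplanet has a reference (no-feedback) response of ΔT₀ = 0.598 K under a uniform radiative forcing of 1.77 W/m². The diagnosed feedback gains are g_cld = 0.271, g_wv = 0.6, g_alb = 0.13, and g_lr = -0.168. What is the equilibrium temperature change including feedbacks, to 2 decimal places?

Total gain g = 0.271 + 0.6 + 0.13 − 0.168 = 0.833.
Amplification A = 1/(1 − 0.833) = 5.988.
ΔT = 0.598 × 5.988 = 3.58 K.

3.58 K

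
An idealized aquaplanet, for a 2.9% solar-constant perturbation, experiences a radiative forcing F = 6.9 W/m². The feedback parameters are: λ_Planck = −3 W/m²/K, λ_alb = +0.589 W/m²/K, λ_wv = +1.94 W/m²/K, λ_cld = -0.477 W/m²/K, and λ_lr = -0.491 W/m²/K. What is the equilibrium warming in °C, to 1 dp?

Net feedback parameter λ = (−3) + (+0.589) + (+1.94) + (-0.477) + (-0.491) = -1.439 W/m²/K.
ΔT = −F/λ = −6.9/(-1.439) = 4.8 °C.

4.8 °C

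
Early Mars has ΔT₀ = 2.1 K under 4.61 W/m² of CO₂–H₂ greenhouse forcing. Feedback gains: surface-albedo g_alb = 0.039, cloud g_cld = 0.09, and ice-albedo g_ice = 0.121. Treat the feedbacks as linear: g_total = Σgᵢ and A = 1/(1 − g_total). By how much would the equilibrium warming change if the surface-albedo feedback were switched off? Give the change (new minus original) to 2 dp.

Original: g = 0.25, ΔT = 2.1/(1−0.25) = 2.8000 K.
Without surface-albedo: g' = 0.211, ΔT' = 2.1/(1−0.211) = 2.6616 K.
Change = 2.6616 − 2.8000 = -0.14 K.

-0.14 K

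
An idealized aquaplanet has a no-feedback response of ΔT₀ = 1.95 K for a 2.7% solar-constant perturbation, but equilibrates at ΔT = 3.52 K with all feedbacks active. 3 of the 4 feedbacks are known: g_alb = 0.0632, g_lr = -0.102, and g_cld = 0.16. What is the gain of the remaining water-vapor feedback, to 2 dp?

0.32

Amplification A = ΔT/ΔT₀ = 3.52/1.95 = 1.805.
Total gain g = 1 − 1/A = 1 − 1/1.805 = 0.446.
Known gains sum to 0.0632 − 0.102 + 0.16 = 0.1212.
g_wv = 0.446 − 0.1212 = 0.32.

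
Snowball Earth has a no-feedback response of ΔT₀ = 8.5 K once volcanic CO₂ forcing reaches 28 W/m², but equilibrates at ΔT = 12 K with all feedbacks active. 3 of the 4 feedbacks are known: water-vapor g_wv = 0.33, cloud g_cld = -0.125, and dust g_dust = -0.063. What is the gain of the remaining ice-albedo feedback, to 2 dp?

0.15

Amplification A = ΔT/ΔT₀ = 12/8.5 = 1.412.
Total gain g = 1 − 1/A = 1 − 1/1.412 = 0.2918.
Known gains sum to 0.33 − 0.125 − 0.063 = 0.142.
g_ice = 0.2918 − 0.142 = 0.15.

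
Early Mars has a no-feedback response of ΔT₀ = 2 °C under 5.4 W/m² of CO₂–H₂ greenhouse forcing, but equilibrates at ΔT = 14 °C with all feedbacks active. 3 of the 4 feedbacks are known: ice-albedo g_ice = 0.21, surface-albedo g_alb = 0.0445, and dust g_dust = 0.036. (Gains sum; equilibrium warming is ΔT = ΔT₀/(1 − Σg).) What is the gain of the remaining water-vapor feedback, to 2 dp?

Amplification A = ΔT/ΔT₀ = 14/2 = 7.
Total gain g = 1 − 1/A = 1 − 1/7 = 0.8571.
Known gains sum to 0.21 + 0.0445 + 0.036 = 0.2905.
g_wv = 0.8571 − 0.2905 = 0.57.

0.57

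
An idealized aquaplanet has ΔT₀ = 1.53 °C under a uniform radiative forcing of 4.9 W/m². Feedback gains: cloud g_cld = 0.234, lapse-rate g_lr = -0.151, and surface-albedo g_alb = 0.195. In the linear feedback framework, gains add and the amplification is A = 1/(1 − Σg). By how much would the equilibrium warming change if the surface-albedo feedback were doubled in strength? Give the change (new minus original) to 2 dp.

Original: g = 0.278, ΔT = 1.53/(1−0.278) = 2.1191 °C.
With doubled surface-albedo: g' = 0.473, ΔT' = 1.53/(1−0.473) = 2.9032 °C.
Change = 2.9032 − 2.1191 = 0.78 °C.

0.78 °C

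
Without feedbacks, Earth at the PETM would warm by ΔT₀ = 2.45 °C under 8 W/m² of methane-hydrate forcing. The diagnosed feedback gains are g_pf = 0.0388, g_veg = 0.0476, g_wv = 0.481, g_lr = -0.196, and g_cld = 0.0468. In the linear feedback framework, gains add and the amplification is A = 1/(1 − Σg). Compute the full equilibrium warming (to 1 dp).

4.2 °C

Total gain g = 0.0388 + 0.0476 + 0.481 − 0.196 + 0.0468 = 0.4182.
Amplification A = 1/(1 − 0.4182) = 1.719.
ΔT = 2.45 × 1.719 = 4.2 °C.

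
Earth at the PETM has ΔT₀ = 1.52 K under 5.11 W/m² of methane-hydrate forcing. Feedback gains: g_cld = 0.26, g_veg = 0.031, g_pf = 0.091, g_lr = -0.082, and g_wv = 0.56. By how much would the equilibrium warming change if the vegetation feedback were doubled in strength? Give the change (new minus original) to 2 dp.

Original: g = 0.86, ΔT = 1.52/(1−0.86) = 10.8571 K.
With doubled vegetation: g' = 0.891, ΔT' = 1.52/(1−0.891) = 13.9450 K.
Change = 13.9450 − 10.8571 = 3.09 K.

3.09 K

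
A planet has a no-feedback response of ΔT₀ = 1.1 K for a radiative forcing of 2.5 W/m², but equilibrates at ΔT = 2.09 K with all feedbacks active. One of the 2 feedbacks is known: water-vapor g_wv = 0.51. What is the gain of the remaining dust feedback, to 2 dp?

-0.04

Amplification A = ΔT/ΔT₀ = 2.09/1.1 = 1.9.
Total gain g = 1 − 1/A = 1 − 1/1.9 = 0.4737.
The known gain is 0.51.
g_dust = 0.4737 − 0.51 = -0.04.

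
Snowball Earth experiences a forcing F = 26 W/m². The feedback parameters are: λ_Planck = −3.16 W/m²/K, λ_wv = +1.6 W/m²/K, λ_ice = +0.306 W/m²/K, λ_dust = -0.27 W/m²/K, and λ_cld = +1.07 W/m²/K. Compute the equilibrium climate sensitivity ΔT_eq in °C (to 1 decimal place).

Net feedback parameter λ = (−3.16) + (+1.6) + (+0.306) + (-0.27) + (+1.07) = -0.454 W/m²/K.
ΔT = −F/λ = −26/(-0.454) = 57.3 °C.

57.3 °C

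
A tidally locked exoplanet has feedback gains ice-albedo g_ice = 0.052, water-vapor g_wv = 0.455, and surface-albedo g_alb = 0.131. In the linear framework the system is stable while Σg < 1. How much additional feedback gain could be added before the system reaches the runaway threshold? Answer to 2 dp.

0.36

Current total gain = 0.052 + 0.455 + 0.131 = 0.638.
Margin to runaway = 1 − 0.638 = 0.36.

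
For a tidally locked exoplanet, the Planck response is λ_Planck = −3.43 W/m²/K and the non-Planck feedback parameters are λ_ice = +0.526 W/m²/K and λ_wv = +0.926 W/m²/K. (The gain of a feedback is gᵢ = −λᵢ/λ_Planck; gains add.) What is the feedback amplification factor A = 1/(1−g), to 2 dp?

1.73

Convert to gains: g_ice = 0.526/3.43 = 0.1534; g_wv = 0.926/3.43 = 0.27.
Total gain g = 0.4234.
A = 1/(1 − 0.4234) = 1.73.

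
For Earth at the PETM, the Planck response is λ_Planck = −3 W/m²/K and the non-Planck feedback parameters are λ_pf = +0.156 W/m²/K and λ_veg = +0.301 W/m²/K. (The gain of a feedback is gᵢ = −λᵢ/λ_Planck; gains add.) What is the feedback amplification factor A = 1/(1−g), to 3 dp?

1.180

Convert to gains: g_pf = 0.156/3 = 0.052; g_veg = 0.301/3 = 0.1003.
Total gain g = 0.1523.
A = 1/(1 − 0.1523) = 1.180.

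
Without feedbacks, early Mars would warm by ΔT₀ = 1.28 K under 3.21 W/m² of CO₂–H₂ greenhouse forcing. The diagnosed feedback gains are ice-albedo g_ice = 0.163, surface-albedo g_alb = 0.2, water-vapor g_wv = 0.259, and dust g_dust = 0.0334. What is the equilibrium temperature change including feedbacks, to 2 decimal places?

Total gain g = 0.163 + 0.2 + 0.259 + 0.0334 = 0.6554.
Amplification A = 1/(1 − 0.6554) = 2.902.
ΔT = 1.28 × 2.902 = 3.71 K.

3.71 K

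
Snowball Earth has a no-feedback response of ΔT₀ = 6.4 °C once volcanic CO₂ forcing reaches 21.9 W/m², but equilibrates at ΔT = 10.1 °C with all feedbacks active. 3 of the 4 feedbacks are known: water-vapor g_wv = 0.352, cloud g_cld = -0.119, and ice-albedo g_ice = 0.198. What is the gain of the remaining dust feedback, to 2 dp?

Amplification A = ΔT/ΔT₀ = 10.1/6.4 = 1.578.
Total gain g = 1 − 1/A = 1 − 1/1.578 = 0.3663.
Known gains sum to 0.352 − 0.119 + 0.198 = 0.431.
g_dust = 0.3663 − 0.431 = -0.06.

-0.06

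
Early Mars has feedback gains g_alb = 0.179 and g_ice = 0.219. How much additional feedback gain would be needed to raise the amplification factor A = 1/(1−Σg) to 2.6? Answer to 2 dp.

Current total gain = 0.398.
Target gain for A = 2.6: g* = 1 − 1/2.6 = 0.6154.
Additional gain needed = 0.6154 − 0.398 = 0.22.

0.22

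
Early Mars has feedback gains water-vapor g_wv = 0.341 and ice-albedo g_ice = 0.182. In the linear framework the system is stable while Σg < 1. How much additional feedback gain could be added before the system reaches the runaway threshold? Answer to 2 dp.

Current total gain = 0.341 + 0.182 = 0.523.
Margin to runaway = 1 − 0.523 = 0.48.

0.48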